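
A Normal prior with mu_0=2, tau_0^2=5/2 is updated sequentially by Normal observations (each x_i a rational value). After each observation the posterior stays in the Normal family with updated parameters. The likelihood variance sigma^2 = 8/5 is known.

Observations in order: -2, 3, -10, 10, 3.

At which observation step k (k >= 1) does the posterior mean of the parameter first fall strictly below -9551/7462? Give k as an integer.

k = 3

obs 1: x=-2 → posterior Normal(-18/41, 40/41)
obs 2: x=3 → posterior Normal(19/22, 20/33)
obs 3: x=-10 → posterior Normal(-193/91, 40/91)
obs 4: x=10 → posterior Normal(57/116, 10/29)
obs 5: x=3 → posterior Normal(44/47, 40/141)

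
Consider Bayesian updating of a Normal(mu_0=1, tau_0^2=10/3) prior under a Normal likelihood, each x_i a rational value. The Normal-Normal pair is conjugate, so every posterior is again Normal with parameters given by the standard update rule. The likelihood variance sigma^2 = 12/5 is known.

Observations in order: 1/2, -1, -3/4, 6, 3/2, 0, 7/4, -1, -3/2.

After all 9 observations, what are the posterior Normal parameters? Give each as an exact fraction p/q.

mu_0=311/486, tau_0^2=20/81

obs 1: x=1/2 → posterior Normal(61/86, 60/43)
obs 2: x=-1 → posterior Normal(11/136, 15/17)
obs 3: x=-3/4 → posterior Normal(-53/372, 20/31)
obs 4: x=6 → posterior Normal(547/472, 30/59)
obs 5: x=3/2 → posterior Normal(697/572, 60/143)
obs 6: x=0 → posterior Normal(697/672, 5/14)
obs 7: x=7/4 → posterior Normal(218/193, 60/193)
obs 8: x=-1 → posterior Normal(193/218, 30/109)
obs 9: x=-3/2 → posterior Normal(311/486, 20/81)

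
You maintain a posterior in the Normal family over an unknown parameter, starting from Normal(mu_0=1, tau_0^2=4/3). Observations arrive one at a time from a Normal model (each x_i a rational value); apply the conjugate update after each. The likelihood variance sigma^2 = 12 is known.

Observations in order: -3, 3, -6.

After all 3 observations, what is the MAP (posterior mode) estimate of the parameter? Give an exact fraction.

1/4

obs 1: x=-3 → posterior Normal(3/5, 6/5)
obs 2: x=3 → posterior Normal(9/11, 12/11)
obs 3: x=-6 → posterior Normal(1/4, 1)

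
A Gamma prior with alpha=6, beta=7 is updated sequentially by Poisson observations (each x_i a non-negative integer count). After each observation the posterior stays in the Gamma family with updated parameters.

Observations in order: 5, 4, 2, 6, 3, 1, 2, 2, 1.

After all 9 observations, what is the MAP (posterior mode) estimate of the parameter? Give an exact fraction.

31/16

obs 1: x=5 → posterior Gamma(11, 8)
obs 2: x=4 → posterior Gamma(15, 9)
obs 3: x=2 → posterior Gamma(17, 10)
obs 4: x=6 → posterior Gamma(23, 11)
obs 5: x=3 → posterior Gamma(26, 12)
obs 6: x=1 → posterior Gamma(27, 13)
obs 7: x=2 → posterior Gamma(29, 14)
obs 8: x=2 → posterior Gamma(31, 15)
obs 9: x=1 → posterior Gamma(32, 16)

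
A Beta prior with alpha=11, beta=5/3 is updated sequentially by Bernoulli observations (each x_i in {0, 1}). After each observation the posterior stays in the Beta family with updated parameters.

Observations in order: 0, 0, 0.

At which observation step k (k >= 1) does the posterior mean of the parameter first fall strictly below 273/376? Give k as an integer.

k = 3

obs 1: x=0 → posterior Beta(11, 8/3)
obs 2: x=0 → posterior Beta(11, 11/3)
obs 3: x=0 → posterior Beta(11, 14/3)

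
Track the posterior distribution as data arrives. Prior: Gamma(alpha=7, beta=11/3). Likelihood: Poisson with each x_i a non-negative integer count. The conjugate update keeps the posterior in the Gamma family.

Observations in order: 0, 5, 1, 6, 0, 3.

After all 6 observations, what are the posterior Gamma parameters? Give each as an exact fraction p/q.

obs 1: x=0 → posterior Gamma(7, 14/3)
obs 2: x=5 → posterior Gamma(12, 17/3)
obs 3: x=1 → posterior Gamma(13, 20/3)
obs 4: x=6 → posterior Gamma(19, 23/3)
obs 5: x=0 → posterior Gamma(19, 26/3)
obs 6: x=3 → posterior Gamma(22, 29/3)

alpha=22, beta=29/3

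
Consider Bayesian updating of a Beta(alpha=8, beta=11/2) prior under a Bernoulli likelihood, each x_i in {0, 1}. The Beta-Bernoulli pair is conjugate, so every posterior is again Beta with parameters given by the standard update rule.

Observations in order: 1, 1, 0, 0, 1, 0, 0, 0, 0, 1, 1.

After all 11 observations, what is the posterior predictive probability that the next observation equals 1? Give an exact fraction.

26/49

obs 1: x=1 → posterior Beta(9, 11/2)
obs 2: x=1 → posterior Beta(10, 11/2)
obs 3: x=0 → posterior Beta(10, 13/2)
obs 4: x=0 → posterior Beta(10, 15/2)
obs 5: x=1 → posterior Beta(11, 15/2)
obs 6: x=0 → posterior Beta(11, 17/2)
obs 7: x=0 → posterior Beta(11, 19/2)
obs 8: x=0 → posterior Beta(11, 21/2)
obs 9: x=0 → posterior Beta(11, 23/2)
obs 10: x=1 → posterior Beta(12, 23/2)
obs 11: x=1 → posterior Beta(13, 23/2)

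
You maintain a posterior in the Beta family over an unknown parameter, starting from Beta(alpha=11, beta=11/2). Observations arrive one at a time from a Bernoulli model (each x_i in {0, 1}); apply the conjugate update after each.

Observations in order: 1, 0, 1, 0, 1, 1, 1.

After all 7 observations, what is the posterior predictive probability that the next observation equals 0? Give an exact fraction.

obs 1: x=1 → posterior Beta(12, 11/2)
obs 2: x=0 → posterior Beta(12, 13/2)
obs 3: x=1 → posterior Beta(13, 13/2)
obs 4: x=0 → posterior Beta(13, 15/2)
obs 5: x=1 → posterior Beta(14, 15/2)
obs 6: x=1 → posterior Beta(15, 15/2)
obs 7: x=1 → posterior Beta(16, 15/2)

15/47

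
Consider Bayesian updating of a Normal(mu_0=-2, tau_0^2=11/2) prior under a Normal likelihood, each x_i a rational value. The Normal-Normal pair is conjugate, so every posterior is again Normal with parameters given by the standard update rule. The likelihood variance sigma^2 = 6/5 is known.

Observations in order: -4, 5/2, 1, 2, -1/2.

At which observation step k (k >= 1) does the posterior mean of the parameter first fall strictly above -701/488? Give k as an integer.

k = 2

obs 1: x=-4 → posterior Normal(-244/67, 66/67)
obs 2: x=5/2 → posterior Normal(-213/244, 33/61)
obs 3: x=1 → posterior Normal(-103/354, 22/59)
obs 4: x=2 → posterior Normal(117/464, 33/116)
obs 5: x=-1/2 → posterior Normal(31/287, 66/287)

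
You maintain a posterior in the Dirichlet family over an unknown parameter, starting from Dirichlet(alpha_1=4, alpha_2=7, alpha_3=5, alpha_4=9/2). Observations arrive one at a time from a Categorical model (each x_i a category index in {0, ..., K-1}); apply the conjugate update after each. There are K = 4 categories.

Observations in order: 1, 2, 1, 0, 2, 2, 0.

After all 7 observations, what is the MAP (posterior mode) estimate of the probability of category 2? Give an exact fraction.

obs 1: x=1 → posterior Dirichlet(4, 8, 5, 9/2)
obs 2: x=2 → posterior Dirichlet(4, 8, 6, 9/2)
obs 3: x=1 → posterior Dirichlet(4, 9, 6, 9/2)
obs 4: x=0 → posterior Dirichlet(5, 9, 6, 9/2)
obs 5: x=2 → posterior Dirichlet(5, 9, 7, 9/2)
obs 6: x=2 → posterior Dirichlet(5, 9, 8, 9/2)
obs 7: x=0 → posterior Dirichlet(6, 9, 8, 9/2)

14/47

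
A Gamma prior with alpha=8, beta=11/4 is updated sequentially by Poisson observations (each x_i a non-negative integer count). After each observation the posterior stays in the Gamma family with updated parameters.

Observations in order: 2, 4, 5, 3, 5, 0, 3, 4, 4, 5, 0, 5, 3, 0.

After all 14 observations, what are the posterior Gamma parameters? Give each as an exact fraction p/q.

alpha=51, beta=67/4

obs 1: x=2 → posterior Gamma(10, 15/4)
obs 2: x=4 → posterior Gamma(14, 19/4)
obs 3: x=5 → posterior Gamma(19, 23/4)
obs 4: x=3 → posterior Gamma(22, 27/4)
obs 5: x=5 → posterior Gamma(27, 31/4)
obs 6: x=0 → posterior Gamma(27, 35/4)
obs 7: x=3 → posterior Gamma(30, 39/4)
obs 8: x=4 → posterior Gamma(34, 43/4)
obs 9: x=4 → posterior Gamma(38, 47/4)
obs 10: x=5 → posterior Gamma(43, 51/4)
obs 11: x=0 → posterior Gamma(43, 55/4)
obs 12: x=5 → posterior Gamma(48, 59/4)
obs 13: x=3 → posterior Gamma(51, 63/4)
obs 14: x=0 → posterior Gamma(51, 67/4)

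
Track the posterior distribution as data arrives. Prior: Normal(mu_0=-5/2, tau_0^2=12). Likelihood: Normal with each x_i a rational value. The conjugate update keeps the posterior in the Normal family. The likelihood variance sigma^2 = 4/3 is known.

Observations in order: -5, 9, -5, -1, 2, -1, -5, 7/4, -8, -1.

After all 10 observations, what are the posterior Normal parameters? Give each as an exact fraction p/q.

obs 1: x=-5 → posterior Normal(-19/4, 6/5)
obs 2: x=9 → posterior Normal(67/38, 12/19)
obs 3: x=-5 → posterior Normal(-23/56, 3/7)
obs 4: x=-1 → posterior Normal(-41/74, 12/37)
obs 5: x=2 → posterior Normal(-5/92, 6/23)
obs 6: x=-1 → posterior Normal(-23/110, 12/55)
obs 7: x=-5 → posterior Normal(-113/128, 3/16)
obs 8: x=7/4 → posterior Normal(-163/292, 12/73)
obs 9: x=-8 → posterior Normal(-11/8, 6/41)
obs 10: x=-1 → posterior Normal(-487/364, 12/91)

mu_0=-487/364, tau_0^2=12/91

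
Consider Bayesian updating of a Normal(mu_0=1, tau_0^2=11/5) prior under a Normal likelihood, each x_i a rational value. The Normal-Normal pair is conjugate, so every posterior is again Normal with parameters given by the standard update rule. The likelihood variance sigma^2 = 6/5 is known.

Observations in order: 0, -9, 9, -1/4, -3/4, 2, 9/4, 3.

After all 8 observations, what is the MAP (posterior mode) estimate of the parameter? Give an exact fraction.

299/376

obs 1: x=0 → posterior Normal(6/17, 66/85)
obs 2: x=-9 → posterior Normal(-93/28, 33/70)
obs 3: x=9 → posterior Normal(2/13, 22/65)
obs 4: x=-1/4 → posterior Normal(13/200, 33/125)
obs 5: x=-3/4 → posterior Normal(-5/61, 66/305)
obs 6: x=2 → posterior Normal(17/72, 11/60)
obs 7: x=9/4 → posterior Normal(167/332, 66/415)
obs 8: x=3 → posterior Normal(299/376, 33/235)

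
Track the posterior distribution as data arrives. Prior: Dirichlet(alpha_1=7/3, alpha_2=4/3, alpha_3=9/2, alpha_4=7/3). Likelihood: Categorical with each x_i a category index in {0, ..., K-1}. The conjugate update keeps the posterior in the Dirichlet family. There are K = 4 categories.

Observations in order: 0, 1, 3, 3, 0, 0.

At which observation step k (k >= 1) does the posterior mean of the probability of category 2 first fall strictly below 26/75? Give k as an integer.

k = 3

obs 1: x=0 → posterior Dirichlet(10/3, 4/3, 9/2, 7/3)
obs 2: x=1 → posterior Dirichlet(10/3, 7/3, 9/2, 7/3)
obs 3: x=3 → posterior Dirichlet(10/3, 7/3, 9/2, 10/3)
obs 4: x=3 → posterior Dirichlet(10/3, 7/3, 9/2, 13/3)
obs 5: x=0 → posterior Dirichlet(13/3, 7/3, 9/2, 13/3)
obs 6: x=0 → posterior Dirichlet(16/3, 7/3, 9/2, 13/3)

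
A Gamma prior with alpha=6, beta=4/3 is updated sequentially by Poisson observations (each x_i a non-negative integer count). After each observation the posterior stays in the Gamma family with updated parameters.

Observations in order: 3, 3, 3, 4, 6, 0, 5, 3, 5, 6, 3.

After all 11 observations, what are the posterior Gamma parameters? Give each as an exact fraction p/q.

obs 1: x=3 → posterior Gamma(9, 7/3)
obs 2: x=3 → posterior Gamma(12, 10/3)
obs 3: x=3 → posterior Gamma(15, 13/3)
obs 4: x=4 → posterior Gamma(19, 16/3)
obs 5: x=6 → posterior Gamma(25, 19/3)
obs 6: x=0 → posterior Gamma(25, 22/3)
obs 7: x=5 → posterior Gamma(30, 25/3)
obs 8: x=3 → posterior Gamma(33, 28/3)
obs 9: x=5 → posterior Gamma(38, 31/3)
obs 10: x=6 → posterior Gamma(44, 34/3)
obs 11: x=3 → posterior Gamma(47, 37/3)

alpha=47, beta=37/3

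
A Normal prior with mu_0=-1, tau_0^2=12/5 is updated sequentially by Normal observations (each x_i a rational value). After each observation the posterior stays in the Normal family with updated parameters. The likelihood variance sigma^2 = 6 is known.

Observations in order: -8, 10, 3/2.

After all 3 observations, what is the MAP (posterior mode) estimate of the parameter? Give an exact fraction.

obs 1: x=-8 → posterior Normal(-3, 12/7)
obs 2: x=10 → posterior Normal(-1/9, 4/3)
obs 3: x=3/2 → posterior Normal(2/11, 12/11)

2/11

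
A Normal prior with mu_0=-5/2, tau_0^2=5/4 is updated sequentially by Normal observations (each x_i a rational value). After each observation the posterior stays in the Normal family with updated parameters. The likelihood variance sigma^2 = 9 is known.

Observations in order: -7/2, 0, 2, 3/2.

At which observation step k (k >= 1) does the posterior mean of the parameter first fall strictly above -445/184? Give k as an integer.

k = 2

obs 1: x=-7/2 → posterior Normal(-215/82, 45/41)
obs 2: x=0 → posterior Normal(-215/92, 45/46)
obs 3: x=2 → posterior Normal(-65/34, 15/17)
obs 4: x=3/2 → posterior Normal(-45/28, 45/56)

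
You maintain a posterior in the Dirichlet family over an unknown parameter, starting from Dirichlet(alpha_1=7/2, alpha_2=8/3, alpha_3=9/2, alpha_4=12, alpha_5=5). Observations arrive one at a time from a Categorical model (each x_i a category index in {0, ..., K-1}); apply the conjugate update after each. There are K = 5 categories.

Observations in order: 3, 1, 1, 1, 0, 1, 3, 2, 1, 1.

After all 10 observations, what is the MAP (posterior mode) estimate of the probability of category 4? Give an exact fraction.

6/49

obs 1: x=3 → posterior Dirichlet(7/2, 8/3, 9/2, 13, 5)
obs 2: x=1 → posterior Dirichlet(7/2, 11/3, 9/2, 13, 5)
obs 3: x=1 → posterior Dirichlet(7/2, 14/3, 9/2, 13, 5)
obs 4: x=1 → posterior Dirichlet(7/2, 17/3, 9/2, 13, 5)
obs 5: x=0 → posterior Dirichlet(9/2, 17/3, 9/2, 13, 5)
obs 6: x=1 → posterior Dirichlet(9/2, 20/3, 9/2, 13, 5)
obs 7: x=3 → posterior Dirichlet(9/2, 20/3, 9/2, 14, 5)
obs 8: x=2 → posterior Dirichlet(9/2, 20/3, 11/2, 14, 5)
obs 9: x=1 → posterior Dirichlet(9/2, 23/3, 11/2, 14, 5)
obs 10: x=1 → posterior Dirichlet(9/2, 26/3, 11/2, 14, 5)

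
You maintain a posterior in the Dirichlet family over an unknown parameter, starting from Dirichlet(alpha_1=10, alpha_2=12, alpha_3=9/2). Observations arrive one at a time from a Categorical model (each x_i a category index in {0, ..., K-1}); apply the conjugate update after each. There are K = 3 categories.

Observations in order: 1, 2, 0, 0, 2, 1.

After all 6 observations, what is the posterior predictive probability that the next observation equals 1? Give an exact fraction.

obs 1: x=1 → posterior Dirichlet(10, 13, 9/2)
obs 2: x=2 → posterior Dirichlet(10, 13, 11/2)
obs 3: x=0 → posterior Dirichlet(11, 13, 11/2)
obs 4: x=0 → posterior Dirichlet(12, 13, 11/2)
obs 5: x=2 → posterior Dirichlet(12, 13, 13/2)
obs 6: x=1 → posterior Dirichlet(12, 14, 13/2)

28/65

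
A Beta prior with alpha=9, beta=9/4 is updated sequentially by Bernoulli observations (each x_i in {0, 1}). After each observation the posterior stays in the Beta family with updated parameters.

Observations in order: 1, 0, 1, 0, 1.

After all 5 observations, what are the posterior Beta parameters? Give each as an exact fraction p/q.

alpha=12, beta=17/4

obs 1: x=1 → posterior Beta(10, 9/4)
obs 2: x=0 → posterior Beta(10, 13/4)
obs 3: x=1 → posterior Beta(11, 13/4)
obs 4: x=0 → posterior Beta(11, 17/4)
obs 5: x=1 → posterior Beta(12, 17/4)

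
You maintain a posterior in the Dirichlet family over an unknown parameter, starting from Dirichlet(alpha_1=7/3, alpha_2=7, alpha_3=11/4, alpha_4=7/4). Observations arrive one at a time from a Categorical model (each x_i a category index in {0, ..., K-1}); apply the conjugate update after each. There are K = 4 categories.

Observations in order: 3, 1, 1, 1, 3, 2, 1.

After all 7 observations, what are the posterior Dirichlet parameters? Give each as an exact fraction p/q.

obs 1: x=3 → posterior Dirichlet(7/3, 7, 11/4, 11/4)
obs 2: x=1 → posterior Dirichlet(7/3, 8, 11/4, 11/4)
obs 3: x=1 → posterior Dirichlet(7/3, 9, 11/4, 11/4)
obs 4: x=1 → posterior Dirichlet(7/3, 10, 11/4, 11/4)
obs 5: x=3 → posterior Dirichlet(7/3, 10, 11/4, 15/4)
obs 6: x=2 → posterior Dirichlet(7/3, 10, 15/4, 15/4)
obs 7: x=1 → posterior Dirichlet(7/3, 11, 15/4, 15/4)

alpha_1=7/3, alpha_2=11, alpha_3=15/4, alpha_4=15/4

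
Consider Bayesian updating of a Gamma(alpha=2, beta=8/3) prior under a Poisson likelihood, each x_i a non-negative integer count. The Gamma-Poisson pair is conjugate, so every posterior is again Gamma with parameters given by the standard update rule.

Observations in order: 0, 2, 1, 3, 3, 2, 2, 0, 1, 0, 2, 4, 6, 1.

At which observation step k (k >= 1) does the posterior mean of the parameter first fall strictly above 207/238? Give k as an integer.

obs 1: x=0 → posterior Gamma(2, 11/3)
obs 2: x=2 → posterior Gamma(4, 14/3)
obs 3: x=1 → posterior Gamma(5, 17/3)
obs 4: x=3 → posterior Gamma(8, 20/3)
obs 5: x=3 → posterior Gamma(11, 23/3)
obs 6: x=2 → posterior Gamma(13, 26/3)
obs 7: x=2 → posterior Gamma(15, 29/3)
obs 8: x=0 → posterior Gamma(15, 32/3)
obs 9: x=1 → posterior Gamma(16, 35/3)
obs 10: x=0 → posterior Gamma(16, 38/3)
obs 11: x=2 → posterior Gamma(18, 41/3)
obs 12: x=4 → posterior Gamma(22, 44/3)
obs 13: x=6 → posterior Gamma(28, 47/3)
obs 14: x=1 → posterior Gamma(29, 50/3)

k = 3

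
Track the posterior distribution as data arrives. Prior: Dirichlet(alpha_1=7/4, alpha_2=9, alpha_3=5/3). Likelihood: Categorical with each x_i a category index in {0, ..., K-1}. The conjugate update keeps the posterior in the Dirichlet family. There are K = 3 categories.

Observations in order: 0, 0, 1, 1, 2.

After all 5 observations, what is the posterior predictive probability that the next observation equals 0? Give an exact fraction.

45/209

obs 1: x=0 → posterior Dirichlet(11/4, 9, 5/3)
obs 2: x=0 → posterior Dirichlet(15/4, 9, 5/3)
obs 3: x=1 → posterior Dirichlet(15/4, 10, 5/3)
obs 4: x=1 → posterior Dirichlet(15/4, 11, 5/3)
obs 5: x=2 → posterior Dirichlet(15/4, 11, 8/3)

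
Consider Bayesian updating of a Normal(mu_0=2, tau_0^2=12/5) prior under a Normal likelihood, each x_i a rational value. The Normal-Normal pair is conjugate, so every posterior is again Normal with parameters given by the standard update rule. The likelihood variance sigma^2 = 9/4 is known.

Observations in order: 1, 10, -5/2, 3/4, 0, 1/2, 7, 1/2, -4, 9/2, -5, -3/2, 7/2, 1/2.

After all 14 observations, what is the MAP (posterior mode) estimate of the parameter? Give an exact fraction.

274/239

obs 1: x=1 → posterior Normal(46/31, 36/31)
obs 2: x=10 → posterior Normal(206/47, 36/47)
obs 3: x=-5/2 → posterior Normal(166/63, 4/7)
obs 4: x=3/4 → posterior Normal(178/79, 36/79)
obs 5: x=0 → posterior Normal(178/95, 36/95)
obs 6: x=1/2 → posterior Normal(62/37, 12/37)
obs 7: x=7 → posterior Normal(298/127, 36/127)
obs 8: x=1/2 → posterior Normal(306/143, 36/143)
obs 9: x=-4 → posterior Normal(242/159, 12/53)
obs 10: x=9/2 → posterior Normal(314/175, 36/175)
obs 11: x=-5 → posterior Normal(234/191, 36/191)
obs 12: x=-3/2 → posterior Normal(70/69, 4/23)
obs 13: x=7/2 → posterior Normal(266/223, 36/223)
obs 14: x=1/2 → posterior Normal(274/239, 36/239)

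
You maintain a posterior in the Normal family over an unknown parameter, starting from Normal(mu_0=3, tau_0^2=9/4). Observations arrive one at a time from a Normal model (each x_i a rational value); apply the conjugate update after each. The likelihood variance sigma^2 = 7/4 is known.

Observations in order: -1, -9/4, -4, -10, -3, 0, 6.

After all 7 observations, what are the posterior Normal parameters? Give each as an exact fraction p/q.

obs 1: x=-1 → posterior Normal(3/4, 63/64)
obs 2: x=-9/4 → posterior Normal(-33/100, 63/100)
obs 3: x=-4 → posterior Normal(-177/136, 63/136)
obs 4: x=-10 → posterior Normal(-537/172, 63/172)
obs 5: x=-3 → posterior Normal(-645/208, 63/208)
obs 6: x=0 → posterior Normal(-645/244, 63/244)
obs 7: x=6 → posterior Normal(-429/280, 9/40)

mu_0=-429/280, tau_0^2=9/40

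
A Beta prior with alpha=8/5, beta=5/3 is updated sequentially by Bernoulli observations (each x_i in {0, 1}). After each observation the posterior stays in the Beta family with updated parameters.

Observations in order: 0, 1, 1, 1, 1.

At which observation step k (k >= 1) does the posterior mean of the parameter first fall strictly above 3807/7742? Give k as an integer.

k = 2

obs 1: x=0 → posterior Beta(8/5, 8/3)
obs 2: x=1 → posterior Beta(13/5, 8/3)
obs 3: x=1 → posterior Beta(18/5, 8/3)
obs 4: x=1 → posterior Beta(23/5, 8/3)
obs 5: x=1 → posterior Beta(28/5, 8/3)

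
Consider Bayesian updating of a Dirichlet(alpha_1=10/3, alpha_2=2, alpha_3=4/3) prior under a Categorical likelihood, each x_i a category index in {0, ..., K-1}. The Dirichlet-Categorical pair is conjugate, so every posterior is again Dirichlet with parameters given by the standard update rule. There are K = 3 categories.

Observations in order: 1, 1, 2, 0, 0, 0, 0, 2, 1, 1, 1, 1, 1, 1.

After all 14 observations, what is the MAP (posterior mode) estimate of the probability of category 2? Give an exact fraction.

7/53

obs 1: x=1 → posterior Dirichlet(10/3, 3, 4/3)
obs 2: x=1 → posterior Dirichlet(10/3, 4, 4/3)
obs 3: x=2 → posterior Dirichlet(10/3, 4, 7/3)
obs 4: x=0 → posterior Dirichlet(13/3, 4, 7/3)
obs 5: x=0 → posterior Dirichlet(16/3, 4, 7/3)
obs 6: x=0 → posterior Dirichlet(19/3, 4, 7/3)
obs 7: x=0 → posterior Dirichlet(22/3, 4, 7/3)
obs 8: x=2 → posterior Dirichlet(22/3, 4, 10/3)
obs 9: x=1 → posterior Dirichlet(22/3, 5, 10/3)
obs 10: x=1 → posterior Dirichlet(22/3, 6, 10/3)
obs 11: x=1 → posterior Dirichlet(22/3, 7, 10/3)
obs 12: x=1 → posterior Dirichlet(22/3, 8, 10/3)
obs 13: x=1 → posterior Dirichlet(22/3, 9, 10/3)
obs 14: x=1 → posterior Dirichlet(22/3, 10, 10/3)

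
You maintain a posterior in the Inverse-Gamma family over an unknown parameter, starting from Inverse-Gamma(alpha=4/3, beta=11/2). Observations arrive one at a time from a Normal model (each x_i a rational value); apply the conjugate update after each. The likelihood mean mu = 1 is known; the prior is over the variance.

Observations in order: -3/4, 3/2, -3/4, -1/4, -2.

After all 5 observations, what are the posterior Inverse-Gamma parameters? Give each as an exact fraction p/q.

obs 1: x=-3/4 → posterior Inverse-Gamma(11/6, 225/32)
obs 2: x=3/2 → posterior Inverse-Gamma(7/3, 229/32)
obs 3: x=-3/4 → posterior Inverse-Gamma(17/6, 139/16)
obs 4: x=-1/4 → posterior Inverse-Gamma(10/3, 303/32)
obs 5: x=-2 → posterior Inverse-Gamma(23/6, 447/32)

alpha=23/6, beta=447/32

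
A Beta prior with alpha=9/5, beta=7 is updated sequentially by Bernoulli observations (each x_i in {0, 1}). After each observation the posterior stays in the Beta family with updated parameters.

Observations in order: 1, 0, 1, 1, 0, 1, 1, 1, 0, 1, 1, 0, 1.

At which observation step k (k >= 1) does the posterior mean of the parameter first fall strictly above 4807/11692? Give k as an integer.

k = 7

obs 1: x=1 → posterior Beta(14/5, 7)
obs 2: x=0 → posterior Beta(14/5, 8)
obs 3: x=1 → posterior Beta(19/5, 8)
obs 4: x=1 → posterior Beta(24/5, 8)
obs 5: x=0 → posterior Beta(24/5, 9)
obs 6: x=1 → posterior Beta(29/5, 9)
obs 7: x=1 → posterior Beta(34/5, 9)
obs 8: x=1 → posterior Beta(39/5, 9)
obs 9: x=0 → posterior Beta(39/5, 10)
obs 10: x=1 → posterior Beta(44/5, 10)
obs 11: x=1 → posterior Beta(49/5, 10)
obs 12: x=0 → posterior Beta(49/5, 11)
obs 13: x=1 → posterior Beta(54/5, 11)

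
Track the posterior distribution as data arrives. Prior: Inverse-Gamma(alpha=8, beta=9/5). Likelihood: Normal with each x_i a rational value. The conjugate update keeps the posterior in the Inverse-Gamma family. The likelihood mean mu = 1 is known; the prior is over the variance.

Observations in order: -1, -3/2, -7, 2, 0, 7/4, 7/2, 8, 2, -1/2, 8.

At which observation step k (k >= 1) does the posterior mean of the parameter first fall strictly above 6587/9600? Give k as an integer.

k = 2

obs 1: x=-1 → posterior Inverse-Gamma(17/2, 19/5)
obs 2: x=-3/2 → posterior Inverse-Gamma(9, 277/40)
obs 3: x=-7 → posterior Inverse-Gamma(19/2, 1557/40)
obs 4: x=2 → posterior Inverse-Gamma(10, 1577/40)
obs 5: x=0 → posterior Inverse-Gamma(21/2, 1597/40)
obs 6: x=7/4 → posterior Inverse-Gamma(11, 6433/160)
obs 7: x=7/2 → posterior Inverse-Gamma(23/2, 6933/160)
obs 8: x=8 → posterior Inverse-Gamma(12, 10853/160)
obs 9: x=2 → posterior Inverse-Gamma(25/2, 10933/160)
obs 10: x=-1/2 → posterior Inverse-Gamma(13, 11113/160)
obs 11: x=8 → posterior Inverse-Gamma(27/2, 15033/160)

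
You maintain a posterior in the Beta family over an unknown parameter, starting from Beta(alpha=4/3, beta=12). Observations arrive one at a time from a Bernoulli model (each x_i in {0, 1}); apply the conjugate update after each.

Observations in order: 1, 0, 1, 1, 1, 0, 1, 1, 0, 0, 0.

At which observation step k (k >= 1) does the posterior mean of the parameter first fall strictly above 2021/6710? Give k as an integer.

k = 7

obs 1: x=1 → posterior Beta(7/3, 12)
obs 2: x=0 → posterior Beta(7/3, 13)
obs 3: x=1 → posterior Beta(10/3, 13)
obs 4: x=1 → posterior Beta(13/3, 13)
obs 5: x=1 → posterior Beta(16/3, 13)
obs 6: x=0 → posterior Beta(16/3, 14)
obs 7: x=1 → posterior Beta(19/3, 14)
obs 8: x=1 → posterior Beta(22/3, 14)
obs 9: x=0 → posterior Beta(22/3, 15)
obs 10: x=0 → posterior Beta(22/3, 16)
obs 11: x=0 → posterior Beta(22/3, 17)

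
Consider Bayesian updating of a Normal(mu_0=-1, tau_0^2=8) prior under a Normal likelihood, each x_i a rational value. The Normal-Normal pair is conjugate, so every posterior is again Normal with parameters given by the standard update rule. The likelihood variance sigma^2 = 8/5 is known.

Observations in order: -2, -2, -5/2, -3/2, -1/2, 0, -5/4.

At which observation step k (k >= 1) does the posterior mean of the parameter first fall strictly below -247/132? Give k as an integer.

k = 2

obs 1: x=-2 → posterior Normal(-11/6, 4/3)
obs 2: x=-2 → posterior Normal(-21/11, 8/11)
obs 3: x=-5/2 → posterior Normal(-67/32, 1/2)
obs 4: x=-3/2 → posterior Normal(-41/21, 8/21)
obs 5: x=-1/2 → posterior Normal(-87/52, 4/13)
obs 6: x=0 → posterior Normal(-87/62, 8/31)
obs 7: x=-5/4 → posterior Normal(-199/144, 2/9)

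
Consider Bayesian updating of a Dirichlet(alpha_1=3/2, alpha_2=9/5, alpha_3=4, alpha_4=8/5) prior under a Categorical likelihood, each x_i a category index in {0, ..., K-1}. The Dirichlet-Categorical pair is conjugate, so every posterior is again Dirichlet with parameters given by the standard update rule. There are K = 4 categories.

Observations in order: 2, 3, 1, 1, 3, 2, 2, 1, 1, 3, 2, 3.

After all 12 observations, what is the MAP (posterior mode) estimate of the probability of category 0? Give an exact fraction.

5/169

obs 1: x=2 → posterior Dirichlet(3/2, 9/5, 5, 8/5)
obs 2: x=3 → posterior Dirichlet(3/2, 9/5, 5, 13/5)
obs 3: x=1 → posterior Dirichlet(3/2, 14/5, 5, 13/5)
obs 4: x=1 → posterior Dirichlet(3/2, 19/5, 5, 13/5)
obs 5: x=3 → posterior Dirichlet(3/2, 19/5, 5, 18/5)
obs 6: x=2 → posterior Dirichlet(3/2, 19/5, 6, 18/5)
obs 7: x=2 → posterior Dirichlet(3/2, 19/5, 7, 18/5)
obs 8: x=1 → posterior Dirichlet(3/2, 24/5, 7, 18/5)
obs 9: x=1 → posterior Dirichlet(3/2, 29/5, 7, 18/5)
obs 10: x=3 → posterior Dirichlet(3/2, 29/5, 7, 23/5)
obs 11: x=2 → posterior Dirichlet(3/2, 29/5, 8, 23/5)
obs 12: x=3 → posterior Dirichlet(3/2, 29/5, 8, 28/5)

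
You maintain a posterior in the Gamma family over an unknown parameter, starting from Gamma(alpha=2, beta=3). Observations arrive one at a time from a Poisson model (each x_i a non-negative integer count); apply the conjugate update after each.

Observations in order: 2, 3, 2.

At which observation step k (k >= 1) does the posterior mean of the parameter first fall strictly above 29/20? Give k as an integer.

k = 3

obs 1: x=2 → posterior Gamma(4, 4)
obs 2: x=3 → posterior Gamma(7, 5)
obs 3: x=2 → posterior Gamma(9, 6)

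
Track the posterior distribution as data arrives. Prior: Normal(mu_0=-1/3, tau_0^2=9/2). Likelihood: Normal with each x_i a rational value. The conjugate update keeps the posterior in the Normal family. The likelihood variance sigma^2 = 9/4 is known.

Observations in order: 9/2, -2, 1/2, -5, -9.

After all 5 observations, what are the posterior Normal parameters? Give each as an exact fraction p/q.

mu_0=-67/33, tau_0^2=9/22

obs 1: x=9/2 → posterior Normal(26/9, 3/2)
obs 2: x=-2 → posterior Normal(14/15, 9/10)
obs 3: x=1/2 → posterior Normal(17/21, 9/14)
obs 4: x=-5 → posterior Normal(-13/27, 1/2)
obs 5: x=-9 → posterior Normal(-67/33, 9/22)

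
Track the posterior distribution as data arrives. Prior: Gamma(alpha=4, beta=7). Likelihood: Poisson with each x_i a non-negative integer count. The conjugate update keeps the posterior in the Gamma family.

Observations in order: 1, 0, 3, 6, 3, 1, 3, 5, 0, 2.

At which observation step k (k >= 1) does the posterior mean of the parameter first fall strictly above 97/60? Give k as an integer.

obs 1: x=1 → posterior Gamma(5, 8)
obs 2: x=0 → posterior Gamma(5, 9)
obs 3: x=3 → posterior Gamma(8, 10)
obs 4: x=6 → posterior Gamma(14, 11)
obs 5: x=3 → posterior Gamma(17, 12)
obs 6: x=1 → posterior Gamma(18, 13)
obs 7: x=3 → posterior Gamma(21, 14)
obs 8: x=5 → posterior Gamma(26, 15)
obs 9: x=0 → posterior Gamma(26, 16)
obs 10: x=2 → posterior Gamma(28, 17)

k = 8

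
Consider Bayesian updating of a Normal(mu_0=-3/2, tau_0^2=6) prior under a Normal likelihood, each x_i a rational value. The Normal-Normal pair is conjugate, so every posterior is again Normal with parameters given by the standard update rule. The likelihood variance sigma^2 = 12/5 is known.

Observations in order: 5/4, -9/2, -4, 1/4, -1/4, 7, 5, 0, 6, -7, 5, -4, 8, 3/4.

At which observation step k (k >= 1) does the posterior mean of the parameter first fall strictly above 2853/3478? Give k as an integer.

obs 1: x=5/4 → posterior Normal(13/28, 12/7)
obs 2: x=-9/2 → posterior Normal(-77/48, 1)
obs 3: x=-4 → posterior Normal(-157/68, 12/17)
obs 4: x=1/4 → posterior Normal(-19/11, 6/11)
obs 5: x=-1/4 → posterior Normal(-157/108, 4/9)
obs 6: x=7 → posterior Normal(-17/128, 3/8)
obs 7: x=5 → posterior Normal(83/148, 12/37)
obs 8: x=0 → posterior Normal(83/168, 2/7)
obs 9: x=6 → posterior Normal(203/188, 12/47)
obs 10: x=-7 → posterior Normal(63/208, 3/13)
obs 11: x=5 → posterior Normal(163/228, 4/19)
obs 12: x=-4 → posterior Normal(83/248, 6/31)
obs 13: x=8 → posterior Normal(243/268, 12/67)
obs 14: x=3/4 → posterior Normal(43/48, 1/6)

k = 9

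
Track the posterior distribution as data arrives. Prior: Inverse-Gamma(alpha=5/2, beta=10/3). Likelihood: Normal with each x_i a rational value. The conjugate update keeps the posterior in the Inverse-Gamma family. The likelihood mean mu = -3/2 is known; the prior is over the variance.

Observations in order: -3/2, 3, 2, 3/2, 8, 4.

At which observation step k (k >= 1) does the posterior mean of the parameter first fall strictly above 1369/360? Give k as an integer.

obs 1: x=-3/2 → posterior Inverse-Gamma(3, 10/3)
obs 2: x=3 → posterior Inverse-Gamma(7/2, 323/24)
obs 3: x=2 → posterior Inverse-Gamma(4, 235/12)
obs 4: x=3/2 → posterior Inverse-Gamma(9/2, 289/12)
obs 5: x=8 → posterior Inverse-Gamma(5, 1661/24)
obs 6: x=4 → posterior Inverse-Gamma(11/2, 253/3)

k = 2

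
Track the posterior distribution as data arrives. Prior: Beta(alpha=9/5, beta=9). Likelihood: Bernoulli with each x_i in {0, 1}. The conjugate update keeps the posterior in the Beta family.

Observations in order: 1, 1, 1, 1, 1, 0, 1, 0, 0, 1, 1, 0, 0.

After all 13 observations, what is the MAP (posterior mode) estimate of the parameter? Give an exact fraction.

obs 1: x=1 → posterior Beta(14/5, 9)
obs 2: x=1 → posterior Beta(19/5, 9)
obs 3: x=1 → posterior Beta(24/5, 9)
obs 4: x=1 → posterior Beta(29/5, 9)
obs 5: x=1 → posterior Beta(34/5, 9)
obs 6: x=0 → posterior Beta(34/5, 10)
obs 7: x=1 → posterior Beta(39/5, 10)
obs 8: x=0 → posterior Beta(39/5, 11)
obs 9: x=0 → posterior Beta(39/5, 12)
obs 10: x=1 → posterior Beta(44/5, 12)
obs 11: x=1 → posterior Beta(49/5, 12)
obs 12: x=0 → posterior Beta(49/5, 13)
obs 13: x=0 → posterior Beta(49/5, 14)

44/109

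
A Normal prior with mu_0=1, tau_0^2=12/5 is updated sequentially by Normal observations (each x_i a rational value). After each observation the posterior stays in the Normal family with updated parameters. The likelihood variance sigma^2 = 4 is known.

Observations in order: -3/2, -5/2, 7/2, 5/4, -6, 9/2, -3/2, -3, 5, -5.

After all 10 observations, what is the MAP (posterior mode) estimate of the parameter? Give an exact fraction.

-43/140

obs 1: x=-3/2 → posterior Normal(1/16, 3/2)
obs 2: x=-5/2 → posterior Normal(-7/11, 12/11)
obs 3: x=7/2 → posterior Normal(1/4, 6/7)
obs 4: x=5/4 → posterior Normal(29/68, 12/17)
obs 5: x=-6 → posterior Normal(-43/80, 3/5)
obs 6: x=9/2 → posterior Normal(11/92, 12/23)
obs 7: x=-3/2 → posterior Normal(-7/104, 6/13)
obs 8: x=-3 → posterior Normal(-43/116, 12/29)
obs 9: x=5 → posterior Normal(17/128, 3/8)
obs 10: x=-5 → posterior Normal(-43/140, 12/35)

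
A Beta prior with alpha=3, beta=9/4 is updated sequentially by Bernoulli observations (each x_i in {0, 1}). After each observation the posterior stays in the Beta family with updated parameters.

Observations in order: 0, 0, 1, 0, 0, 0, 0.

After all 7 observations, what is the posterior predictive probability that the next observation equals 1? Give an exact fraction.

16/49

obs 1: x=0 → posterior Beta(3, 13/4)
obs 2: x=0 → posterior Beta(3, 17/4)
obs 3: x=1 → posterior Beta(4, 17/4)
obs 4: x=0 → posterior Beta(4, 21/4)
obs 5: x=0 → posterior Beta(4, 25/4)
obs 6: x=0 → posterior Beta(4, 29/4)
obs 7: x=0 → posterior Beta(4, 33/4)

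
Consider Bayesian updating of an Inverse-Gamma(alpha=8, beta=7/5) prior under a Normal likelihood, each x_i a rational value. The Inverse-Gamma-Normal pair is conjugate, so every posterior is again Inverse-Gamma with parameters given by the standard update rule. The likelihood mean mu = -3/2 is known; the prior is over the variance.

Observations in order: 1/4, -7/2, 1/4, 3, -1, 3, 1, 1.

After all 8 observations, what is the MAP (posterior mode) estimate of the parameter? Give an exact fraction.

obs 1: x=1/4 → posterior Inverse-Gamma(17/2, 469/160)
obs 2: x=-7/2 → posterior Inverse-Gamma(9, 789/160)
obs 3: x=1/4 → posterior Inverse-Gamma(19/2, 517/80)
obs 4: x=3 → posterior Inverse-Gamma(10, 1327/80)
obs 5: x=-1 → posterior Inverse-Gamma(21/2, 1337/80)
obs 6: x=3 → posterior Inverse-Gamma(11, 2147/80)
obs 7: x=1 → posterior Inverse-Gamma(23/2, 2397/80)
obs 8: x=1 → posterior Inverse-Gamma(12, 2647/80)

2647/1040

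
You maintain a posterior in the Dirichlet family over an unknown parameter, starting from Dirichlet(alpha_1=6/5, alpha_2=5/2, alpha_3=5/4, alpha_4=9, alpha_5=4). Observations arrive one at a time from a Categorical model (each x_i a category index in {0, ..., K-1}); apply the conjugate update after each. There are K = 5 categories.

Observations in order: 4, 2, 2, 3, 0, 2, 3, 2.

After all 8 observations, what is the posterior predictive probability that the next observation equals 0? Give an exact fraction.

44/519

obs 1: x=4 → posterior Dirichlet(6/5, 5/2, 5/4, 9, 5)
obs 2: x=2 → posterior Dirichlet(6/5, 5/2, 9/4, 9, 5)
obs 3: x=2 → posterior Dirichlet(6/5, 5/2, 13/4, 9, 5)
obs 4: x=3 → posterior Dirichlet(6/5, 5/2, 13/4, 10, 5)
obs 5: x=0 → posterior Dirichlet(11/5, 5/2, 13/4, 10, 5)
obs 6: x=2 → posterior Dirichlet(11/5, 5/2, 17/4, 10, 5)
obs 7: x=3 → posterior Dirichlet(11/5, 5/2, 17/4, 11, 5)
obs 8: x=2 → posterior Dirichlet(11/5, 5/2, 21/4, 11, 5)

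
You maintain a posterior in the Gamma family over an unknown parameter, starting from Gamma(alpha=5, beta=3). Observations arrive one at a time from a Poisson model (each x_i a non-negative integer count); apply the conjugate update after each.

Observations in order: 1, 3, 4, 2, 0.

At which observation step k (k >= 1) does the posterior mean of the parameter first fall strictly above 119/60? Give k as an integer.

obs 1: x=1 → posterior Gamma(6, 4)
obs 2: x=3 → posterior Gamma(9, 5)
obs 3: x=4 → posterior Gamma(13, 6)
obs 4: x=2 → posterior Gamma(15, 7)
obs 5: x=0 → posterior Gamma(15, 8)

k = 3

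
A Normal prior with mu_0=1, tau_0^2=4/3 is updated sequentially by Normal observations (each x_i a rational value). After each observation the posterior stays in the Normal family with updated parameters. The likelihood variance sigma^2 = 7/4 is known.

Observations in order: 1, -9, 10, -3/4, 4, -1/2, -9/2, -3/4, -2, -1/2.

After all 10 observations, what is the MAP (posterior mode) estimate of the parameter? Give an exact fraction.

-27/181

obs 1: x=1 → posterior Normal(1, 28/37)
obs 2: x=-9 → posterior Normal(-107/53, 28/53)
obs 3: x=10 → posterior Normal(53/69, 28/69)
obs 4: x=-3/4 → posterior Normal(41/85, 28/85)
obs 5: x=4 → posterior Normal(105/101, 28/101)
obs 6: x=-1/2 → posterior Normal(97/117, 28/117)
obs 7: x=-9/2 → posterior Normal(25/133, 4/19)
obs 8: x=-3/4 → posterior Normal(13/149, 28/149)
obs 9: x=-2 → posterior Normal(-19/165, 28/165)
obs 10: x=-1/2 → posterior Normal(-27/181, 28/181)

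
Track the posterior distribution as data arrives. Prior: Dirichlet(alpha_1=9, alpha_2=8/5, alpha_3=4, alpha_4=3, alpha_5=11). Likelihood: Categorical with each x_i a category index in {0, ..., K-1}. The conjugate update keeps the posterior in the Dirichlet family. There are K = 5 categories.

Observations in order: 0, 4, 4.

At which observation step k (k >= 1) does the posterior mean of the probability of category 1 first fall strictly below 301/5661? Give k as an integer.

obs 1: x=0 → posterior Dirichlet(10, 8/5, 4, 3, 11)
obs 2: x=4 → posterior Dirichlet(10, 8/5, 4, 3, 12)
obs 3: x=4 → posterior Dirichlet(10, 8/5, 4, 3, 13)

k = 2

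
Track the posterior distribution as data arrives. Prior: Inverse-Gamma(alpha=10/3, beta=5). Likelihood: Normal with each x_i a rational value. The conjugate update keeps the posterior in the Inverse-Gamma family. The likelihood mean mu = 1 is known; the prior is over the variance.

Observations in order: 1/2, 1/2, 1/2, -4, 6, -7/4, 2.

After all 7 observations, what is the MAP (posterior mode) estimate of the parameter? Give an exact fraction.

3327/752

obs 1: x=1/2 → posterior Inverse-Gamma(23/6, 41/8)
obs 2: x=1/2 → posterior Inverse-Gamma(13/3, 21/4)
obs 3: x=1/2 → posterior Inverse-Gamma(29/6, 43/8)
obs 4: x=-4 → posterior Inverse-Gamma(16/3, 143/8)
obs 5: x=6 → posterior Inverse-Gamma(35/6, 243/8)
obs 6: x=-7/4 → posterior Inverse-Gamma(19/3, 1093/32)
obs 7: x=2 → posterior Inverse-Gamma(41/6, 1109/32)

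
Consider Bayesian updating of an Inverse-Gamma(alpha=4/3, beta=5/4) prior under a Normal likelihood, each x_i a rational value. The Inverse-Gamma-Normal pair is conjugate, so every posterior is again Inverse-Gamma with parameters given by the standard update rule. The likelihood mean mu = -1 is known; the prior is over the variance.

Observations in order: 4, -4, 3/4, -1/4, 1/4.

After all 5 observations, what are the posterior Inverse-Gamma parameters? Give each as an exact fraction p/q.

obs 1: x=4 → posterior Inverse-Gamma(11/6, 55/4)
obs 2: x=-4 → posterior Inverse-Gamma(7/3, 73/4)
obs 3: x=3/4 → posterior Inverse-Gamma(17/6, 633/32)
obs 4: x=-1/4 → posterior Inverse-Gamma(10/3, 321/16)
obs 5: x=1/4 → posterior Inverse-Gamma(23/6, 667/32)

alpha=23/6, beta=667/32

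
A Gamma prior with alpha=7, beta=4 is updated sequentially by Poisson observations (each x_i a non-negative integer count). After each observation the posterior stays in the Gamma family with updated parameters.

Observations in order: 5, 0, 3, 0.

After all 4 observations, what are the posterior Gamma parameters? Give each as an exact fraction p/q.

obs 1: x=5 → posterior Gamma(12, 5)
obs 2: x=0 → posterior Gamma(12, 6)
obs 3: x=3 → posterior Gamma(15, 7)
obs 4: x=0 → posterior Gamma(15, 8)

alpha=15, beta=8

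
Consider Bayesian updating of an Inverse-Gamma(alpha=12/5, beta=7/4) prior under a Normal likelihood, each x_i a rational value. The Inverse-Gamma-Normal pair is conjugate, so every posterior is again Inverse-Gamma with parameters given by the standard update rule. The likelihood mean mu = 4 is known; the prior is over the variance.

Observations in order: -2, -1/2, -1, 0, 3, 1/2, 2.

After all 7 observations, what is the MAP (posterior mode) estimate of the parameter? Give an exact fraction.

obs 1: x=-2 → posterior Inverse-Gamma(29/10, 79/4)
obs 2: x=-1/2 → posterior Inverse-Gamma(17/5, 239/8)
obs 3: x=-1 → posterior Inverse-Gamma(39/10, 339/8)
obs 4: x=0 → posterior Inverse-Gamma(22/5, 403/8)
obs 5: x=3 → posterior Inverse-Gamma(49/10, 407/8)
obs 6: x=1/2 → posterior Inverse-Gamma(27/5, 57)
obs 7: x=2 → posterior Inverse-Gamma(59/10, 59)

590/69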